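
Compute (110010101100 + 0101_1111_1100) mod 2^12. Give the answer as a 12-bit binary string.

001010101000

  110010101100
+ 010111111100
= 001010101000  (discard carry-out 1)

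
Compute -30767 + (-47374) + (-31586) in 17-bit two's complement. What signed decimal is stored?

-30767 + (-47374) = -78141 → wraps to 52931 (01100111011000011)
52931 + (-31586) = 21345 (00101001101100001)

21345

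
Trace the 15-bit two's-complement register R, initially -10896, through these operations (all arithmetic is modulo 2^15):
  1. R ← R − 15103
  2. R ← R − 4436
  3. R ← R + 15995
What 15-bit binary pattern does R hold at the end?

Start: R = -10896 = 101010101110000.
R = -10896 − 15103 = -25999; wraps to 6769 = 001101001110001
R = 6769 − 4436 = 2333 = 000100100011101
R = 2333 + 15995 = 18328; wraps to -14440 = 100011110011000

100011110011000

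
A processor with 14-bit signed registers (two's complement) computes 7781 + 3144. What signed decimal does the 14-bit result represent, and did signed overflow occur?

7781 → 01111001100101
3144 → 00110001001000
  01111001100101
+ 00110001001000
= 10101010101101
Result 10101010101101: MSB = 1 → 10925 − 16384 = -5459.
Both addends are non-negative but the stored result is negative: signed overflow. The true value 7781 + 3144 = 10925 lies outside [-8192, 8191].

-5459; overflow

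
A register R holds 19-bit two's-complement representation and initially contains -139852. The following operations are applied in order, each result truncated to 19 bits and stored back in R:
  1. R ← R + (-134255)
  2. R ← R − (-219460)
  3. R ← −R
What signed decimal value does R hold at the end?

Start: R = -139852 = 1011101110110110100.
R = -139852 + (-134255) = -274107; wraps to 250181 = 0111101000101000101
R = 250181 − (-219460) = 469641; wraps to -54647 = 1110010101010001001
R = −(-54647) = 54647 = 0001101010101110111

54647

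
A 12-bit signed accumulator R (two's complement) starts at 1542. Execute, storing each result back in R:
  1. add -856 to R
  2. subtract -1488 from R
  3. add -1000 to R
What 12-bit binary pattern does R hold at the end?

Start: R = 1542 = 011000000110.
R = 1542 + (-856) = 686 = 001010101110
R = 686 − (-1488) = 2174; wraps to -1922 = 100001111110
R = -1922 + (-1000) = -2922; wraps to 1174 = 010010010110

010010010110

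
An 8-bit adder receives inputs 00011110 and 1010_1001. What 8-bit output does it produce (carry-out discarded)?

11000111

  00011110
+ 10101001
= 11000111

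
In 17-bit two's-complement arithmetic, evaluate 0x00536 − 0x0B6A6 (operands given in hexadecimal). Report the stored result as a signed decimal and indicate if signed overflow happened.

-45424; no overflow

0x00536 = 00000010100110110 = 1334 (signed)
0x0B6A6 = 01011011010100110 = 46758 (signed)
Subtract via negate-and-add: invert 01011011010100110 + 1 = 10100100101011010 (i.e. -46758).
  00000010100110110
+ 10100100101011010
= 10100111010010000
Result 10100111010010000: MSB = 1 → 85648 − 131072 = -45424.
Addends (after negating the subtrahend) have opposite signs, so signed overflow cannot occur.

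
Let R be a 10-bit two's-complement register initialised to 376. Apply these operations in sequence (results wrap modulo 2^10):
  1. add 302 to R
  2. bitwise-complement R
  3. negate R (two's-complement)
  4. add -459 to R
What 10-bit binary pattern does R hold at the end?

0011011100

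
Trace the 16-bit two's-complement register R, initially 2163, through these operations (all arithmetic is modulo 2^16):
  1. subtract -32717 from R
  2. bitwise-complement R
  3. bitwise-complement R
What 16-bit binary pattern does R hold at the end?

Start: R = 2163 = 0000100001110011.
R = 2163 − (-32717) = 34880; wraps to -30656 = 1000100001000000
R = NOT 1000100001000000 = 0111011110111111 = 30655
R = NOT 0111011110111111 = 1000100001000000 = -30656

1000100001000000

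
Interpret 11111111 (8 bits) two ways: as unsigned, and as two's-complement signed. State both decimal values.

unsigned = 255, signed = -1

Unsigned: 11111111 = 255.
Signed: MSB=1 → 255 − 256 = -1.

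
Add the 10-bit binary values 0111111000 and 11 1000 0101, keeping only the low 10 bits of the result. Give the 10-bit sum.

0101111101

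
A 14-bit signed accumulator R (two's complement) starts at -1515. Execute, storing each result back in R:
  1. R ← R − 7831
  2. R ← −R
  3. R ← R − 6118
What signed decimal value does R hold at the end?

Start: R = -1515 = 11101000010101.
R = -1515 − 7831 = -9346; wraps to 7038 = 01101101111110
R = −(7038) = -7038 = 10010010000010
R = -7038 − 6118 = -13156; wraps to 3228 = 00110010011100

3228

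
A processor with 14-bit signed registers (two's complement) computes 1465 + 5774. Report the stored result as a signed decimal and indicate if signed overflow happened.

1465 → 00010110111001
5774 → 01011010001110
  00010110111001
+ 01011010001110
= 01110001000111
Result 01110001000111: MSB = 0 → value 7239.
Both addends are non-negative and so is the stored result: no signed overflow.

7239; no overflow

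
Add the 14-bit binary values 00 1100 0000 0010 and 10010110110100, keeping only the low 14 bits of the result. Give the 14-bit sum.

  00110000000010
+ 10010110110100
= 11000110110110

11000110110110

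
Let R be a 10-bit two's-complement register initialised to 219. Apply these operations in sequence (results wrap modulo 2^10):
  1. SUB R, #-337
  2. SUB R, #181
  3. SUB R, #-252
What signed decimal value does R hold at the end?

-397

Start: R = 219 = 0011011011.
R = 219 − (-337) = 556; wraps to -468 = 1000101100
R = -468 − 181 = -649; wraps to 375 = 0101110111
R = 375 − (-252) = 627; wraps to -397 = 1001110011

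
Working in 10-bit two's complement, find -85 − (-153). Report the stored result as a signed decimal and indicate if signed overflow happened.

68; no overflow

-85 → 1110101011
-153 → 1101100111
Subtract via negate-and-add: invert 1101100111 + 1 = 0010011001 (i.e. 153).
  1110101011
+ 0010011001
= 0001000100  (discard carry-out 1)
Result 0001000100: MSB = 0 → value 68.
Addends (after negating the subtrahend) have opposite signs, so signed overflow cannot occur.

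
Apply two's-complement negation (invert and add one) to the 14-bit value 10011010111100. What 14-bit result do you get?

Invert: 01100101000011. Add 1: 01100101000100.

01100101000100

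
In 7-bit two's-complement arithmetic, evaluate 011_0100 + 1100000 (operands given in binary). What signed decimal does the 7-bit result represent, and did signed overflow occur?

011_0100 → 0110100 = 52 (signed)
1100000 = -32 (signed)
  0110100
+ 1100000
= 0010100  (discard carry-out 1)
Result 0010100: MSB = 0 → value 20.
Addends have opposite signs, so signed overflow cannot occur.

20; no overflow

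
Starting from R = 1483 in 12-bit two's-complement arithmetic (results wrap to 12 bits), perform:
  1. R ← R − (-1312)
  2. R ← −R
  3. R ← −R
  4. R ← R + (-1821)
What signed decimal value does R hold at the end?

Start: R = 1483 = 010111001011.
R = 1483 − (-1312) = 2795; wraps to -1301 = 101011101011
R = −(-1301) = 1301 = 010100010101
R = −(1301) = -1301 = 101011101011
R = -1301 + (-1821) = -3122; wraps to 974 = 001111001110

974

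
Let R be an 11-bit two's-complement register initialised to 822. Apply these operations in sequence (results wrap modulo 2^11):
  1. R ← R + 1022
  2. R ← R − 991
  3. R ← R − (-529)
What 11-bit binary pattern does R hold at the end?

Start: R = 822 = 01100110110.
R = 822 + 1022 = 1844; wraps to -204 = 11100110100
R = -204 − 991 = -1195; wraps to 853 = 01101010101
R = 853 − (-529) = 1382; wraps to -666 = 10101100110

10101100110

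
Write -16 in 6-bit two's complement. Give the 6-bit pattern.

110000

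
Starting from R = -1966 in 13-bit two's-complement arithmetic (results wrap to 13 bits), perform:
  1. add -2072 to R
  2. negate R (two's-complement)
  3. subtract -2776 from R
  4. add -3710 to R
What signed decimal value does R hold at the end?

3104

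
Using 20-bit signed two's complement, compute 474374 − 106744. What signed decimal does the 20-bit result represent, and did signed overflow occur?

474374 → 01110011110100000110
106744 → 00011010000011111000
Subtract via negate-and-add: invert 00011010000011111000 + 1 = 11100101111100001000 (i.e. -106744).
  01110011110100000110
+ 11100101111100001000
= 01011001110000001110  (discard carry-out 1)
Result 01011001110000001110: MSB = 0 → value 367630.
Addends (after negating the subtrahend) have opposite signs, so signed overflow cannot occur.

367630; no overflow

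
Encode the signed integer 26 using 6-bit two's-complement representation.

26 is non-negative, so write it directly in 6 bits: 011010.

011010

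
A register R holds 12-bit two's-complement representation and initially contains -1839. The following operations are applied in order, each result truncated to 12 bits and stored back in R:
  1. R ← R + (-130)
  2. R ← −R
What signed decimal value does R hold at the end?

Start: R = -1839 = 100011010001.
R = -1839 + (-130) = -1969 = 100001001111
R = −(-1969) = 1969 = 011110110001

1969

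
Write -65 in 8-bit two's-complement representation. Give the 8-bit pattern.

10111111

|-65| = 65 = 01000001 in 8 bits.
Invert the bits: 10111110. Add 1: 10111111.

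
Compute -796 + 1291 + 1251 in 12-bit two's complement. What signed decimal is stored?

1746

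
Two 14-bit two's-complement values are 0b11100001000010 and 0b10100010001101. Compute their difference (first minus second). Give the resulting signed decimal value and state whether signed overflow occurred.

0b11100001000010 → 11100001000010 = -1982 (signed)
0b10100010001101 → 10100010001101 = -6003 (signed)
Subtract via negate-and-add: invert 10100010001101 + 1 = 01011101110011 (i.e. 6003).
  11100001000010
+ 01011101110011
= 00111110110101  (discard carry-out 1)
Result 00111110110101: MSB = 0 → value 4021.
Addends (after negating the subtrahend) have opposite signs, so signed overflow cannot occur.

4021; no overflow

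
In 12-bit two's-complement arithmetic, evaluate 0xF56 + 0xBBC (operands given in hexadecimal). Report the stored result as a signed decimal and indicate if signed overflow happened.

-1262; no overflow

0xF56 = 111101010110 = -170 (signed)
0xBBC = 101110111100 = -1092 (signed)
  111101010110
+ 101110111100
= 101100010010  (discard carry-out 1)
Result 101100010010: MSB = 1 → 2834 − 4096 = -1262.
Both addends are negative and so is the stored result: no signed overflow.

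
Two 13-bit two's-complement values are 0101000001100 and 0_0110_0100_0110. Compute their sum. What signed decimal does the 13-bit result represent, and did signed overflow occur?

0101000001100 = 2572 (signed)
0_0110_0100_0110 → 0011001000110 = 1606 (signed)
  0101000001100
+ 0011001000110
= 1000001010010
Result 1000001010010: MSB = 1 → 4178 − 8192 = -4014.
Both addends are non-negative but the stored result is negative: signed overflow. The true value 2572 + 1606 = 4178 lies outside [-4096, 4095].

-4014; overflow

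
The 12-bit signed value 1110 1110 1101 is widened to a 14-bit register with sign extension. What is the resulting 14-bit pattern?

11111011101101

MSB of 111011101101 is 1; replicate it into the new high bits.
11|111011101101 → 11111011101101 (still -275).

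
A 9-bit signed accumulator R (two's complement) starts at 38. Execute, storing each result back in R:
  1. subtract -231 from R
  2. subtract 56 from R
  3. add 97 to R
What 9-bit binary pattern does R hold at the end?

Start: R = 38 = 000100110.
R = 38 − (-231) = 269; wraps to -243 = 100001101
R = -243 − 56 = -299; wraps to 213 = 011010101
R = 213 + 97 = 310; wraps to -202 = 100110110

100110110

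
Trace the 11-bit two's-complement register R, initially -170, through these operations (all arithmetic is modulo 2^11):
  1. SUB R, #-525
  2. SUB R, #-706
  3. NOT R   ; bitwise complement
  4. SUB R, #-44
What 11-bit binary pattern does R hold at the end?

Start: R = -170 = 11101010110.
R = -170 − (-525) = 355 = 00101100011
R = 355 − (-706) = 1061; wraps to -987 = 10000100101
R = NOT 10000100101 = 01111011010 = 986
R = 986 − (-44) = 1030; wraps to -1018 = 10000000110

10000000110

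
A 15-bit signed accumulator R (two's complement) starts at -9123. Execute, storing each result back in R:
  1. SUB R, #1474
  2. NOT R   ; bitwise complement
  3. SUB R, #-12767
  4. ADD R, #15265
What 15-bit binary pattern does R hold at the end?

Start: R = -9123 = 101110001011101.
R = -9123 − 1474 = -10597 = 101011010011011
R = NOT 101011010011011 = 010100101100100 = 10596
R = 10596 − (-12767) = 23363; wraps to -9405 = 101101101000011
R = -9405 + 15265 = 5860 = 001011011100100

001011011100100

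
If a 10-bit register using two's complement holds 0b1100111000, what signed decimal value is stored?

-200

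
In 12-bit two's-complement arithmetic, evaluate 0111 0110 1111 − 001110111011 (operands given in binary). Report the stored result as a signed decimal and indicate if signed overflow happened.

948; no overflow

0111 0110 1111 → 011101101111 = 1903 (signed)
001110111011 = 955 (signed)
Subtract via negate-and-add: invert 001110111011 + 1 = 110001000101 (i.e. -955).
  011101101111
+ 110001000101
= 001110110100  (discard carry-out 1)
Result 001110110100: MSB = 0 → value 948.
Addends (after negating the subtrahend) have opposite signs, so signed overflow cannot occur.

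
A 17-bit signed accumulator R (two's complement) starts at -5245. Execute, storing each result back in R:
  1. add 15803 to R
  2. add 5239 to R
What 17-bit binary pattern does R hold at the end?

Start: R = -5245 = 11110101110000011.
R = -5245 + 15803 = 10558 = 00010100100111110
R = 10558 + 5239 = 15797 = 00011110110110101

00011110110110101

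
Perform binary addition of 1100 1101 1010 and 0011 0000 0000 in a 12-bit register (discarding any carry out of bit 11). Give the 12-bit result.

111111011010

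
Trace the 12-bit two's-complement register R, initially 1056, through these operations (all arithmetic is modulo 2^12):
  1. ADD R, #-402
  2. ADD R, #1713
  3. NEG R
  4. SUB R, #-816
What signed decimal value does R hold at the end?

-1551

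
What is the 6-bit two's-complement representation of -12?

110100

|-12| = 12 = 001100 in 6 bits.
Invert the bits: 110011. Add 1: 110100.
Check: 110100 reads as 52 − 64 = -12.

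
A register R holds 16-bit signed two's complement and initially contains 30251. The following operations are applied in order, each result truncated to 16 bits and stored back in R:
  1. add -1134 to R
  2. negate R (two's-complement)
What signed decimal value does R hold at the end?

Start: R = 30251 = 0111011000101011.
R = 30251 + (-1134) = 29117 = 0111000110111101
R = −(29117) = -29117 = 1000111001000011

-29117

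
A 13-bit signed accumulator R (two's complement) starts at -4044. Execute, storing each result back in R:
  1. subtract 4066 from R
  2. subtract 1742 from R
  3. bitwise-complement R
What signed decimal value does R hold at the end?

Start: R = -4044 = 1000000110100.
R = -4044 − 4066 = -8110; wraps to 82 = 0000001010010
R = 82 − 1742 = -1660 = 1100110000100
R = NOT 1100110000100 = 0011001111011 = 1659

1659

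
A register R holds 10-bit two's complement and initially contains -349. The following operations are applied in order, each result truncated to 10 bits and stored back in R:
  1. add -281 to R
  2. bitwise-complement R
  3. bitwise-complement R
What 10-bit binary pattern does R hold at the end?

0110001010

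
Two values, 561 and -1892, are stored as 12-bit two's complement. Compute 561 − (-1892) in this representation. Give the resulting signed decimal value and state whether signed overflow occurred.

561 → 001000110001
-1892 → 100010011100
Subtract via negate-and-add: invert 100010011100 + 1 = 011101100100 (i.e. 1892).
  001000110001
+ 011101100100
= 100110010101
Result 100110010101: MSB = 1 → 2453 − 4096 = -1643.
Both addends (after negating the subtrahend) are non-negative but the stored result is negative: signed overflow. The true value 561 − (-1892) = 2453 lies outside [-2048, 2047].

-1643; overflow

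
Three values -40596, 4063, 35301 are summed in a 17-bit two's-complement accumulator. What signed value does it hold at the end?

-40596 + 4063 = -36533 (10111000101001011)
-36533 + 35301 = -1232 (11111101100110000)

-1232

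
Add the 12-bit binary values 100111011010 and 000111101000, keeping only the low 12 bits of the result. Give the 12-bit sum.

101111000010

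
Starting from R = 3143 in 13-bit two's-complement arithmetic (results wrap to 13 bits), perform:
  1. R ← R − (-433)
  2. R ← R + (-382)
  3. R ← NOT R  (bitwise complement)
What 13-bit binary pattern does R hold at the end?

Start: R = 3143 = 0110001000111.
R = 3143 − (-433) = 3576 = 0110111111000
R = 3576 + (-382) = 3194 = 0110001111010
R = NOT 0110001111010 = 1001110000101 = -3195

1001110000101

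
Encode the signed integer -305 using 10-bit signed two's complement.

1011001111

|-305| = 305 = 0100110001 in 10 bits.
Invert the bits: 1011001110. Add 1: 1011001111.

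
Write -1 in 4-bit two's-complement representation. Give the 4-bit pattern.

|-1| = 1 = 0001 in 4 bits.
Invert the bits: 1110. Add 1: 1111.
Check: 1111 reads as 15 − 16 = -1.

1111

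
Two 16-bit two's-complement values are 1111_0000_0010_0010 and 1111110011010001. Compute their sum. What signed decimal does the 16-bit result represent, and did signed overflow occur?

1111_0000_0010_0010 → 1111000000100010 = -4062 (signed)
1111110011010001 = -815 (signed)
  1111000000100010
+ 1111110011010001
= 1110110011110011  (discard carry-out 1)
Result 1110110011110011: MSB = 1 → 60659 − 65536 = -4877.
Both addends are negative and so is the stored result: no signed overflow.

-4877; no overflow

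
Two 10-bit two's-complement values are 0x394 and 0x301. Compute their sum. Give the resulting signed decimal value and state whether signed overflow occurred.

0x394 = 1110010100 = -108 (signed)
0x301 = 1100000001 = -255 (signed)
  1110010100
+ 1100000001
= 1010010101  (discard carry-out 1)
Result 1010010101: MSB = 1 → 661 − 1024 = -363.
Both addends are negative and so is the stored result: no signed overflow.

-363; no overflow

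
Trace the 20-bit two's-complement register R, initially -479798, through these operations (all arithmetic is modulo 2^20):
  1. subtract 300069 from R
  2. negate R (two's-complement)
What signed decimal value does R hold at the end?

Start: R = -479798 = 10001010110111001010.
R = -479798 − 300069 = -779867; wraps to 268709 = 01000001100110100101
R = −(268709) = -268709 = 10111110011001011011

-268709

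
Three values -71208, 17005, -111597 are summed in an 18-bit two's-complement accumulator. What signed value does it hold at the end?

96344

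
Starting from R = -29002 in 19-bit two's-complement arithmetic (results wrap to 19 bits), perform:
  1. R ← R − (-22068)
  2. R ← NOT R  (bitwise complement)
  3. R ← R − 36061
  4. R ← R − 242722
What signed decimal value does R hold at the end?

252438

Start: R = -29002 = 1111000111010110110.
R = -29002 − (-22068) = -6934 = 1111110010011101010
R = NOT 1111110010011101010 = 0000001101100010101 = 6933
R = 6933 − 36061 = -29128 = 1111000111000111000
R = -29128 − 242722 = -271850; wraps to 252438 = 0111101101000010110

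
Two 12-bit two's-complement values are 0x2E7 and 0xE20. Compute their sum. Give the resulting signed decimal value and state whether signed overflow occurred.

263; no overflow

0x2E7 = 001011100111 = 743 (signed)
0xE20 = 111000100000 = -480 (signed)
  001011100111
+ 111000100000
= 000100000111  (discard carry-out 1)
Result 000100000111: MSB = 0 → value 263.
Addends have opposite signs, so signed overflow cannot occur.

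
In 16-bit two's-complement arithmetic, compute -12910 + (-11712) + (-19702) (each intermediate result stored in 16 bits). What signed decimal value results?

21212

-12910 + (-11712) = -24622 (1001111111010010)
-24622 + (-19702) = -44324 → wraps to 21212 (0101001011011100)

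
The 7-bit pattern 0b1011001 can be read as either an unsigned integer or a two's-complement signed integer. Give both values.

Unsigned: 1011001 = 89.
Signed: MSB=1 → 89 − 128 = -39.

unsigned = 89, signed = -39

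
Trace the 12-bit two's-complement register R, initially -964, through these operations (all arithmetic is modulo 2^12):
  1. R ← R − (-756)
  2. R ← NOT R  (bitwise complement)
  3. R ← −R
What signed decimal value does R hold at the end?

-207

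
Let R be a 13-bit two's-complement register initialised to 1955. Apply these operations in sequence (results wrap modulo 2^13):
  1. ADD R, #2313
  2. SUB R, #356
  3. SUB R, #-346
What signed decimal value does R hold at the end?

-3934

Start: R = 1955 = 0011110100011.
R = 1955 + 2313 = 4268; wraps to -3924 = 1000010101100
R = -3924 − 356 = -4280; wraps to 3912 = 0111101001000
R = 3912 − (-346) = 4258; wraps to -3934 = 1000010100010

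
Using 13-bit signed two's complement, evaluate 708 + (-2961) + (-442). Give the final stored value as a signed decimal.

-2695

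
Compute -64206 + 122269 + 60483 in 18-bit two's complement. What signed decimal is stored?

-64206 + 122269 = 58063 (001110001011001111)
58063 + 60483 = 118546 (011100111100010010)

118546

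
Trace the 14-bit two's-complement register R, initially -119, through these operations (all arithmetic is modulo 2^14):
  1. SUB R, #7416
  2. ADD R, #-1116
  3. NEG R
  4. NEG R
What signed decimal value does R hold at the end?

Start: R = -119 = 11111110001001.
R = -119 − 7416 = -7535 = 10001010010001
R = -7535 + (-1116) = -8651; wraps to 7733 = 01111000110101
R = −(7733) = -7733 = 10000111001011
R = −(-7733) = 7733 = 01111000110101

7733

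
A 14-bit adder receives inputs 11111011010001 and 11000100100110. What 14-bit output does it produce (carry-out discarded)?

  11111011010001
+ 11000100100110
= 10111111110111  (discard carry-out 1)

10111111110111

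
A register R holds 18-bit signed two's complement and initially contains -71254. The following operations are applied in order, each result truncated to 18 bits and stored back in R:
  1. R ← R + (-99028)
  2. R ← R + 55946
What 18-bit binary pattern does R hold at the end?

100100000101100000

Start: R = -71254 = 101110100110101010.
R = -71254 + (-99028) = -170282; wraps to 91862 = 010110011011010110
R = 91862 + 55946 = 147808; wraps to -114336 = 100100000101100000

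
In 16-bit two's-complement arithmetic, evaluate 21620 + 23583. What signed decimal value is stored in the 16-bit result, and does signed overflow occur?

-20333; overflow

21620 → 0101010001110100
23583 → 0101110000011111
  0101010001110100
+ 0101110000011111
= 1011000010010011
Result 1011000010010011: MSB = 1 → 45203 − 65536 = -20333.
Both addends are non-negative but the stored result is negative: signed overflow. The true value 21620 + 23583 = 45203 lies outside [-32768, 32767].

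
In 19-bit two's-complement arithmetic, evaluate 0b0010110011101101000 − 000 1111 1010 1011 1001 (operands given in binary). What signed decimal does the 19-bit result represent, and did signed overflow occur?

27823; no overflow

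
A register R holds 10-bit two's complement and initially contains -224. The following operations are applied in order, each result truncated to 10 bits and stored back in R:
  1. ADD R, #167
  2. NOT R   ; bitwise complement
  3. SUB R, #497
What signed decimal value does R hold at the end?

-441

Start: R = -224 = 1100100000.
R = -224 + 167 = -57 = 1111000111
R = NOT 1111000111 = 0000111000 = 56
R = 56 − 497 = -441 = 1001000111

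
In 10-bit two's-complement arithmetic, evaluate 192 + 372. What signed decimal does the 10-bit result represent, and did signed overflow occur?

-460; overflow

192 → 0011000000
372 → 0101110100
  0011000000
+ 0101110100
= 1000110100
Result 1000110100: MSB = 1 → 564 − 1024 = -460.
Both addends are non-negative but the stored result is negative: signed overflow. The true value 192 + 372 = 564 lies outside [-512, 511].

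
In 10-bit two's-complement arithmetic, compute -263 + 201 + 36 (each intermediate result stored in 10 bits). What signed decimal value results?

-26

-263 + 201 = -62 (1111000010)
-62 + 36 = -26 (1111100110)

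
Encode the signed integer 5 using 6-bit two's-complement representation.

000101

5 is non-negative, so write it directly in 6 bits: 000101.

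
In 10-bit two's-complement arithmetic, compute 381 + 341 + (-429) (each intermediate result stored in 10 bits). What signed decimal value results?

381 + 341 = 722 → wraps to -302 (1011010010)
-302 + (-429) = -731 → wraps to 293 (0100100101)

293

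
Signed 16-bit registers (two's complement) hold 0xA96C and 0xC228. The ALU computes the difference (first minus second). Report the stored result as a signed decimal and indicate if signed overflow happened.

-6332; no overflow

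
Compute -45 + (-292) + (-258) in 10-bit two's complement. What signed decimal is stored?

-45 + (-292) = -337 (1010101111)
-337 + (-258) = -595 → wraps to 429 (0110101101)

429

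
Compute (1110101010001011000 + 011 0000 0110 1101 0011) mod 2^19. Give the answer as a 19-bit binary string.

0100101101100101011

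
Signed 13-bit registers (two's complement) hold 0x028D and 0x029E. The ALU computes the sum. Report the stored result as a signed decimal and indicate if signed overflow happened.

0x028D = 0001010001101 = 653 (signed)
0x029E = 0001010011110 = 670 (signed)
  0001010001101
+ 0001010011110
= 0010100101011
Result 0010100101011: MSB = 0 → value 1323.
Both addends are non-negative and so is the stored result: no signed overflow.

1323; no overflow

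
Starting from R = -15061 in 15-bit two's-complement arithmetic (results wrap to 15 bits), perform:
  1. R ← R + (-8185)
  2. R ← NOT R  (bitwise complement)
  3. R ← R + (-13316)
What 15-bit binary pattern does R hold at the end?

010011011001001

Start: R = -15061 = 100010100101011.
R = -15061 + (-8185) = -23246; wraps to 9522 = 010010100110010
R = NOT 010010100110010 = 101101011001101 = -9523
R = -9523 + (-13316) = -22839; wraps to 9929 = 010011011001001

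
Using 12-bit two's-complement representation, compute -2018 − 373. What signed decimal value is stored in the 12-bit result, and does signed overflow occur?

1705; overflow

-2018 → 100000011110
373 → 000101110101
Subtract via negate-and-add: invert 000101110101 + 1 = 111010001011 (i.e. -373).
  100000011110
+ 111010001011
= 011010101001  (discard carry-out 1)
Result 011010101001: MSB = 0 → value 1705.
Both addends (after negating the subtrahend) are negative but the stored result is non-negative: signed overflow. The true value -2018 − 373 = -2391 lies outside [-2048, 2047].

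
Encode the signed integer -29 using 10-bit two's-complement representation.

|-29| = 29 = 0000011101 in 10 bits.
Invert the bits: 1111100010. Add 1: 1111100011.
Check: 1111100011 reads as 995 − 1024 = -29.

1111100011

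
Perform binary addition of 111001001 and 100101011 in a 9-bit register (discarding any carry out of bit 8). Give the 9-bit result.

011110100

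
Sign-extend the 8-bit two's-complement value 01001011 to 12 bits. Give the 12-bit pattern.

000001001011

MSB of 01001011 is 0; replicate it into the new high bits.
0000|01001011 → 000001001011 (still 75).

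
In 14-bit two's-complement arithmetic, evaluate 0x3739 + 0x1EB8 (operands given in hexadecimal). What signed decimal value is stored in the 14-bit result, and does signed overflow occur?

0x3739 = 11011100111001 = -2247 (signed)
0x1EB8 = 01111010111000 = 7864 (signed)
  11011100111001
+ 01111010111000
= 01010111110001  (discard carry-out 1)
Result 01010111110001: MSB = 0 → value 5617.
Addends have opposite signs, so signed overflow cannot occur.

5617; no overflow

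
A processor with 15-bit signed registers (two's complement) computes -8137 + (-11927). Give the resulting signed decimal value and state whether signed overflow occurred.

-8137 → 110000000110111
-11927 → 101000101101001
  110000000110111
+ 101000101101001
= 011000110100000  (discard carry-out 1)
Result 011000110100000: MSB = 0 → value 12704.
Both addends are negative but the stored result is non-negative: signed overflow. The true value -8137 + (-11927) = -20064 lies outside [-16384, 16383].

12704; overflow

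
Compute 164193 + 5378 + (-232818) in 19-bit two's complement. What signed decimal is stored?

164193 + 5378 = 169571 (0101001011001100011)
169571 + (-232818) = -63247 (1110000100011110001)

-63247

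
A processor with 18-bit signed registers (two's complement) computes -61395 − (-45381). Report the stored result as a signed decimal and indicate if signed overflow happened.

-16014; no overflow

-61395 → 110001000000101101
-45381 → 110100111010111011
Subtract via negate-and-add: invert 110100111010111011 + 1 = 001011000101000101 (i.e. 45381).
  110001000000101101
+ 001011000101000101
= 111100000101110010
Result 111100000101110010: MSB = 1 → 246130 − 262144 = -16014.
Addends (after negating the subtrahend) have opposite signs, so signed overflow cannot occur.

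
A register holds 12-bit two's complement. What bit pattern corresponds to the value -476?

111000100100

|-476| = 476 = 000111011100 in 12 bits.
Invert the bits: 111000100011. Add 1: 111000100100.
Check: 111000100100 reads as 3620 − 4096 = -476.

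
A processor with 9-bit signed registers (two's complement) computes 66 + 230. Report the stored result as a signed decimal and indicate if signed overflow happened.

66 → 001000010
230 → 011100110
  001000010
+ 011100110
= 100101000
Result 100101000: MSB = 1 → 296 − 512 = -216.
Both addends are non-negative but the stored result is negative: signed overflow. The true value 66 + 230 = 296 lies outside [-256, 255].

-216; overflow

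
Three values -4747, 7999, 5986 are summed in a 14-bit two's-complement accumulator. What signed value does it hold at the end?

-4747 + 7999 = 3252 (00110010110100)
3252 + 5986 = 9238 → wraps to -7146 (10010000010110)

-7146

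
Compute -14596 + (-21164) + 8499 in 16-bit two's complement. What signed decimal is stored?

-27261

-14596 + (-21164) = -35760 → wraps to 29776 (0111010001010000)
29776 + 8499 = 38275 → wraps to -27261 (1001010110000011)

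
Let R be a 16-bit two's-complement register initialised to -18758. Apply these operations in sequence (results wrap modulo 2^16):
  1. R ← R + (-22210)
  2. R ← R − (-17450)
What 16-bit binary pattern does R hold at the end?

Start: R = -18758 = 1011011010111010.
R = -18758 + (-22210) = -40968; wraps to 24568 = 0101111111111000
R = 24568 − (-17450) = 42018; wraps to -23518 = 1010010000100010

1010010000100010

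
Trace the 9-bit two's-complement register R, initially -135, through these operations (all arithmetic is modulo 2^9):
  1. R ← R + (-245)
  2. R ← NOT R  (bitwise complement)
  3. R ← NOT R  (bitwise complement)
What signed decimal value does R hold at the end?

132

Start: R = -135 = 101111001.
R = -135 + (-245) = -380; wraps to 132 = 010000100
R = NOT 010000100 = 101111011 = -133
R = NOT 101111011 = 010000100 = 132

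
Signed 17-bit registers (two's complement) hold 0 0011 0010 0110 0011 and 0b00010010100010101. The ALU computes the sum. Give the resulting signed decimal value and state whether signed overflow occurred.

22392; no overflow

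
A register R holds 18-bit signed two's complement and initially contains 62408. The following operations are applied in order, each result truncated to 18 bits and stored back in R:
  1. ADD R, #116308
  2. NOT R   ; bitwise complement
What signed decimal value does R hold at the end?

Start: R = 62408 = 001111001111001000.
R = 62408 + 116308 = 178716; wraps to -83428 = 101011101000011100
R = NOT 101011101000011100 = 010100010111100011 = 83427

83427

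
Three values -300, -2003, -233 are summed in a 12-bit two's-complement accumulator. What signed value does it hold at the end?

-300 + (-2003) = -2303 → wraps to 1793 (011100000001)
1793 + (-233) = 1560 (011000011000)

1560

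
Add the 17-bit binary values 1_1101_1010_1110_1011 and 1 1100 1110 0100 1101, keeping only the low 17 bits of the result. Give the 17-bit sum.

  11101101011101011
+ 11100111001001101
= 11010100100111000  (discard carry-out 1)

11010100100111000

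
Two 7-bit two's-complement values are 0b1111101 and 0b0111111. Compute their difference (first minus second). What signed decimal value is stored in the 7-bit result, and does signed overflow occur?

62; overflow

0b1111101 → 1111101 = -3 (signed)
0b0111111 → 0111111 = 63 (signed)
Subtract via negate-and-add: invert 0111111 + 1 = 1000001 (i.e. -63).
  1111101
+ 1000001
= 0111110  (discard carry-out 1)
Result 0111110: MSB = 0 → value 62.
Both addends (after negating the subtrahend) are negative but the stored result is non-negative: signed overflow. The true value -3 − 63 = -66 lies outside [-64, 63].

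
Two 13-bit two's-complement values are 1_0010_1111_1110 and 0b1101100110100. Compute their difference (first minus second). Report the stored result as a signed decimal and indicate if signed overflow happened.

1_0010_1111_1110 → 1001011111110 = -3330 (signed)
0b1101100110100 → 1101100110100 = -1228 (signed)
Subtract via negate-and-add: invert 1101100110100 + 1 = 0010011001100 (i.e. 1228).
  1001011111110
+ 0010011001100
= 1011111001010
Result 1011111001010: MSB = 1 → 6090 − 8192 = -2102.
Addends (after negating the subtrahend) have opposite signs, so signed overflow cannot occur.

-2102; no overflow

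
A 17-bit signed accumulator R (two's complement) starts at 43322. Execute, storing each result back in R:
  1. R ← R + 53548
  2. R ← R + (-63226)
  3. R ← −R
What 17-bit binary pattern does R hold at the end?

10111110010010100

Start: R = 43322 = 01010100100111010.
R = 43322 + 53548 = 96870; wraps to -34202 = 10111101001100110
R = -34202 + (-63226) = -97428; wraps to 33644 = 01000001101101100
R = −(33644) = -33644 = 10111110010010100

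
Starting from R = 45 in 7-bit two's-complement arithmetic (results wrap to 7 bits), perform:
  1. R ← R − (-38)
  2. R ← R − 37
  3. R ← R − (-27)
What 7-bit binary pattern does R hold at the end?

1001001

Start: R = 45 = 0101101.
R = 45 − (-38) = 83; wraps to -45 = 1010011
R = -45 − 37 = -82; wraps to 46 = 0101110
R = 46 − (-27) = 73; wraps to -55 = 1001001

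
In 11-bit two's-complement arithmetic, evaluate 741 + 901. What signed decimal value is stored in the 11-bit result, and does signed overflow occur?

-406; overflow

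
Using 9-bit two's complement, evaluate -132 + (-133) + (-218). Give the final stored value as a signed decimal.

29

-132 + (-133) = -265 → wraps to 247 (011110111)
247 + (-218) = 29 (000011101)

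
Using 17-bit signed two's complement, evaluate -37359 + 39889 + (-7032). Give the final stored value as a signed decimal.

-4502

-37359 + 39889 = 2530 (00000100111100010)
2530 + (-7032) = -4502 (11110111001101010)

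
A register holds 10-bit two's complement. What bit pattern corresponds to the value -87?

|-87| = 87 = 0001010111 in 10 bits.
Invert the bits: 1110101000. Add 1: 1110101001.
Check: 1110101001 reads as 937 − 1024 = -87.

1110101001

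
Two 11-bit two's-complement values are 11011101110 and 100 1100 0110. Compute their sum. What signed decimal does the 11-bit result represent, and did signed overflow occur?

948; overflow

11011101110 = -274 (signed)
100 1100 0110 → 10011000110 = -826 (signed)
  11011101110
+ 10011000110
= 01110110100  (discard carry-out 1)
Result 01110110100: MSB = 0 → value 948.
Both addends are negative but the stored result is non-negative: signed overflow. The true value -274 + (-826) = -1100 lies outside [-1024, 1023].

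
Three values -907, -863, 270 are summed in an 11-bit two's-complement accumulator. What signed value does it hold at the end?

548

-907 + (-863) = -1770 → wraps to 278 (00100010110)
278 + 270 = 548 (01000100100)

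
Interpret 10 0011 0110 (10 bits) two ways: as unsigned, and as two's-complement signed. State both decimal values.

Unsigned: 1000110110 = 566.
Signed: MSB=1 → 566 − 1024 = -458.

unsigned = 566, signed = -458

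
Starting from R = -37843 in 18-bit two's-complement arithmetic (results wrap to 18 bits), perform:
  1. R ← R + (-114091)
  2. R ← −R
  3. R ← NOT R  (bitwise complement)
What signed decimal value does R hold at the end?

110209

Start: R = -37843 = 110110110000101101.
R = -37843 + (-114091) = -151934; wraps to 110210 = 011010111010000010
R = −(110210) = -110210 = 100101000101111110
R = NOT 100101000101111110 = 011010111010000001 = 110209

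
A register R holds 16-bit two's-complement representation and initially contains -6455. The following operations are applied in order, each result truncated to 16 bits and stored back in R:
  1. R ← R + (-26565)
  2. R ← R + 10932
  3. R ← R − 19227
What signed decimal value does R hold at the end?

Start: R = -6455 = 1110011011001001.
R = -6455 + (-26565) = -33020; wraps to 32516 = 0111111100000100
R = 32516 + 10932 = 43448; wraps to -22088 = 1010100110111000
R = -22088 − 19227 = -41315; wraps to 24221 = 0101111010011101

24221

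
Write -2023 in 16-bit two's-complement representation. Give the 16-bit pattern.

1111100000011001

|-2023| = 2023 = 0000011111100111 in 16 bits.
Invert the bits: 1111100000011000. Add 1: 1111100000011001.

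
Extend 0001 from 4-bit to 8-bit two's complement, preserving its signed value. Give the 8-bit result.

00000001

MSB of 0001 is 0; replicate it into the new high bits.
0000|0001 → 00000001 (still 1).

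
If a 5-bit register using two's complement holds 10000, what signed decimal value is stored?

MSB is 1, so the value is negative.
Invert: 01111. Add 1: 10000 = 16. So the value is −16.

-16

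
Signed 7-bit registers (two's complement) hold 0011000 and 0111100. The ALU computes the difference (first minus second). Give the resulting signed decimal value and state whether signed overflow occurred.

-36; no overflow

0011000 = 24 (signed)
0111100 = 60 (signed)
Subtract via negate-and-add: invert 0111100 + 1 = 1000100 (i.e. -60).
  0011000
+ 1000100
= 1011100
Result 1011100: MSB = 1 → 92 − 128 = -36.
Addends (after negating the subtrahend) have opposite signs, so signed overflow cannot occur.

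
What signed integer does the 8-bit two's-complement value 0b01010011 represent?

MSB is 0, so the value is non-negative: 01010011 = 83.

83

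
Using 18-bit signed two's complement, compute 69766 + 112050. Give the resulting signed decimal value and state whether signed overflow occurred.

-80328; overflow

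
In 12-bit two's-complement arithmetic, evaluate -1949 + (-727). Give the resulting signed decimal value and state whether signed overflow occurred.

-1949 → 100001100011
-727 → 110100101001
  100001100011
+ 110100101001
= 010110001100  (discard carry-out 1)
Result 010110001100: MSB = 0 → value 1420.
Both addends are negative but the stored result is non-negative: signed overflow. The true value -1949 + (-727) = -2676 lies outside [-2048, 2047].

1420; overflow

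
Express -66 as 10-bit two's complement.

1110111110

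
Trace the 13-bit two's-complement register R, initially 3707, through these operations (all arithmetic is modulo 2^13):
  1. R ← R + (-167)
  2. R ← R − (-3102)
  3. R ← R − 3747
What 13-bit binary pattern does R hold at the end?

Start: R = 3707 = 0111001111011.
R = 3707 + (-167) = 3540 = 0110111010100
R = 3540 − (-3102) = 6642; wraps to -1550 = 1100111110010
R = -1550 − 3747 = -5297; wraps to 2895 = 0101101001111

0101101001111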